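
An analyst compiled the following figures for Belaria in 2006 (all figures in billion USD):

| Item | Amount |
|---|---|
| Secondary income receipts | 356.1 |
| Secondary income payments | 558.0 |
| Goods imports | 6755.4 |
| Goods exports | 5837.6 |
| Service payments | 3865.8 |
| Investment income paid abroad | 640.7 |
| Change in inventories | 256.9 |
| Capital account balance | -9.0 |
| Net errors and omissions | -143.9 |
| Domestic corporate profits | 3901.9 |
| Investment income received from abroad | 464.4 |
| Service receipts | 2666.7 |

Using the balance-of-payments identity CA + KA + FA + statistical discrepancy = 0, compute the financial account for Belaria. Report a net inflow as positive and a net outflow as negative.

Goods balance = 5837.6 - 6755.4 = -917.8
Services balance = 2666.7 - 3865.8 = -1199.1
Trade balance (goods + services) = -917.8 + (-1199.1) = -2116.9
Net primary income = 464.4 - 640.7 = -176.3
Net secondary income = 356.1 - 558.0 = -201.9
Current account = -2116.9 + (-176.3) + (-201.9) = -2495.1
Financial account = -(-2495.1 + (-9.0) + (-143.9)) = 2648.0

2648.0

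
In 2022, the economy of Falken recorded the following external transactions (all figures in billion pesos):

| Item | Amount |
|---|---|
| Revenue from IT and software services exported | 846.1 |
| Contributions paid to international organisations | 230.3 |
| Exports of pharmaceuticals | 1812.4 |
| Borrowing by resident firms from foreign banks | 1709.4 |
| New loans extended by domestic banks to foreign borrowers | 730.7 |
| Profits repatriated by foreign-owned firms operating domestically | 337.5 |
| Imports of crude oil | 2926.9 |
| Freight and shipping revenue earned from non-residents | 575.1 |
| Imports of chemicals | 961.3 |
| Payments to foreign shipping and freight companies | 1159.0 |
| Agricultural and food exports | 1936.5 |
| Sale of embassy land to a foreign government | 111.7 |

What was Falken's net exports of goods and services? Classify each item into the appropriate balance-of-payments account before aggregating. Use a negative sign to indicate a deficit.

Goods: 1936.5 - 2926.9 - 961.3 + 1812.4 = -139.3
Services: 575.1 + 846.1 - 1159.0 = 262.2
Trade balance = -139.3 + 262.2 = 122.9
(Excluded from the trade balance — secondary income: contributions paid to international organisations 230.3; financial account: borrowing by resident firms from foreign banks 1709.4, new loans extended by domestic banks to foreign borrowers 730.7; primary income: profits repatriated by foreign-owned firms operating domestically 337.5; capital account: sale of embassy land to a foreign government 111.7.)

122.9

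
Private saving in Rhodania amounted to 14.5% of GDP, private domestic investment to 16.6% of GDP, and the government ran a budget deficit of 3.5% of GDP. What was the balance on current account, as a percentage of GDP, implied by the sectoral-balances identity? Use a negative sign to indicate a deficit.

By the sectoral-balances identity, CA = (S_private - I) + (T - G).
Private balance = 14.5 - 16.6 = -2.1
Government balance (T - G) = -3.5
CA = -2.1 + (-3.5) = -5.6

-5.6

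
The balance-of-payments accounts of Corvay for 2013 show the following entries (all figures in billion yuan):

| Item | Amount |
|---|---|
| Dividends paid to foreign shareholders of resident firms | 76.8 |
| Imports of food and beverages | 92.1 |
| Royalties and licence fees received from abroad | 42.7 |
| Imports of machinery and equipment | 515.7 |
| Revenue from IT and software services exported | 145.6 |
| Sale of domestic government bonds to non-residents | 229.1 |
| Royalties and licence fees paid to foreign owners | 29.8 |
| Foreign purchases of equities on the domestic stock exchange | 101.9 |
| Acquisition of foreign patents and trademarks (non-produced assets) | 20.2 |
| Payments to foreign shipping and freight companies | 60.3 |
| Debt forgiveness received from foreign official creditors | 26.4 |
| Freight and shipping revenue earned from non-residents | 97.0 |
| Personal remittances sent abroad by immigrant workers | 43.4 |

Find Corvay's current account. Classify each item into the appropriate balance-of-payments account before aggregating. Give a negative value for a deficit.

Goods: -515.7 - 92.1 = -607.8
Services: 42.7 - 60.3 + 145.6 - 29.8 + 97.0 = 195.2
Primary income: -76.8
Secondary income: -43.4
Current account = (-607.8) + 195.2 + (-76.8) + (-43.4) = -532.8
(Excluded from the current account — financial account: sale of domestic government bonds to non-residents 229.1, foreign purchases of equities on the domestic stock exchange 101.9; capital account: acquisition of foreign patents and trademarks (non-produced assets) 20.2, debt forgiveness received from foreign official creditors 26.4.)

-532.8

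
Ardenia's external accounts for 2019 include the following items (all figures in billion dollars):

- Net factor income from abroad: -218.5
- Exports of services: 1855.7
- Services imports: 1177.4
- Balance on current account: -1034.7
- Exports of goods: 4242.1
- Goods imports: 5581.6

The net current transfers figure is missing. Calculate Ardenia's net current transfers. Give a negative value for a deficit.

Current account = goods balance + services balance + net primary income + net secondary income
Sum of the known components = -879.7
Net current transfers = CA - (known components) = -1034.7 - (-879.7) = -155.0

-155.0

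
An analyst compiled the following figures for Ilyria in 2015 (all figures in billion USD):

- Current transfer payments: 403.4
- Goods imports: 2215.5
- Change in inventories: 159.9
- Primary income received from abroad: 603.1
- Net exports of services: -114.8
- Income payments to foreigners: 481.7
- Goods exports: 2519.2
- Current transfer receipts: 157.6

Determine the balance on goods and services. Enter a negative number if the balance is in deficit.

188.9

Goods balance = 2519.2 - 2215.5 = 303.7
Services balance = -114.8
Trade balance (goods + services) = 303.7 + (-114.8) = 188.9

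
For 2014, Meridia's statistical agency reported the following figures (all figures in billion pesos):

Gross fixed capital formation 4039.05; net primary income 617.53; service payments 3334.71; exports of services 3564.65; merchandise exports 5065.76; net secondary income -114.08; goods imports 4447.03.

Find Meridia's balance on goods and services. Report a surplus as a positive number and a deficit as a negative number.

848.67

Goods balance = 5065.76 - 4447.03 = 618.73
Services balance = 3564.65 - 3334.71 = 229.94
Trade balance (goods + services) = 618.73 + 229.94 = 848.67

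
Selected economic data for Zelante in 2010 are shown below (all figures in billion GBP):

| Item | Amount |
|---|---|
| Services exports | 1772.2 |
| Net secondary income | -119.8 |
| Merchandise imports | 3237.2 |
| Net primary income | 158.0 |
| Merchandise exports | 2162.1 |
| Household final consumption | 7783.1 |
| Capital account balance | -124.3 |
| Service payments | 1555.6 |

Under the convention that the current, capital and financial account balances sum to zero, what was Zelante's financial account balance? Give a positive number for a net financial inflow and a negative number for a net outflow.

Goods balance = 2162.1 - 3237.2 = -1075.1
Services balance = 1772.2 - 1555.6 = 216.6
Trade balance (goods + services) = -1075.1 + 216.6 = -858.5
Net primary income = 158.0
Net secondary income = -119.8
Current account = -858.5 + 158.0 + (-119.8) = -820.3
Financial account = -(-820.3 + (-124.3)) = 944.6

944.6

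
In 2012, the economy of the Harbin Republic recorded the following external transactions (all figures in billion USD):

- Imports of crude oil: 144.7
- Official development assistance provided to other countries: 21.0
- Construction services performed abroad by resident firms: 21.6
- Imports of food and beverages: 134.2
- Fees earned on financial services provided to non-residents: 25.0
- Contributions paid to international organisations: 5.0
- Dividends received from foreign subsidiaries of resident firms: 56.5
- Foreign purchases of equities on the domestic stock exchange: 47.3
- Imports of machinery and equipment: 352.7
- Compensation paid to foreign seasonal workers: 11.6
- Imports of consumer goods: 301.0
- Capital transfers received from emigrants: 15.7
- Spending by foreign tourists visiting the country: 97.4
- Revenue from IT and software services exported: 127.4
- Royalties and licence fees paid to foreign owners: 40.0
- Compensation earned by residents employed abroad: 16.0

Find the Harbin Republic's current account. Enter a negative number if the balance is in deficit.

Goods: -301.0 - 134.2 - 352.7 - 144.7 = -932.6
Services: 127.4 + 97.4 + 21.6 - 40.0 + 25.0 = 231.4
Primary income: -11.6 + 16.0 + 56.5 = 60.9
Secondary income: -21.0 - 5.0 = -26.0
Current account = (-932.6) + 231.4 + 60.9 + (-26.0) = -666.3
(Excluded from the current account — financial account: foreign purchases of equities on the domestic stock exchange 47.3; capital account: capital transfers received from emigrants 15.7.)

-666.3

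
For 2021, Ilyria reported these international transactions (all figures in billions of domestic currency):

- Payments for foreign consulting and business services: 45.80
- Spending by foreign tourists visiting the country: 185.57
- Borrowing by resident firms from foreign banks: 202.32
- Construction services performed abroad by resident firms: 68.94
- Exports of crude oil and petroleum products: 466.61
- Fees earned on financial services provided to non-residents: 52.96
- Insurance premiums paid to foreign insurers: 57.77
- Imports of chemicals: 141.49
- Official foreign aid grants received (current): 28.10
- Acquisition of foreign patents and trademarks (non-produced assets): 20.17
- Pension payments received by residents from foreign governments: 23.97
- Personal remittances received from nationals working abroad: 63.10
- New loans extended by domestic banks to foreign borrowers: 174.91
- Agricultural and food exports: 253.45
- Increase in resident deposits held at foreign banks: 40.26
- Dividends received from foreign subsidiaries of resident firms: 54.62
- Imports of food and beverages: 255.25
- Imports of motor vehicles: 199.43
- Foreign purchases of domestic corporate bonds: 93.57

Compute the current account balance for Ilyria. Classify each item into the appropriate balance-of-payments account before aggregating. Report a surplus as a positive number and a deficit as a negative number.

497.58

Goods: -199.43 + 466.61 - 255.25 - 141.49 + 253.45 = 123.89
Services: 185.57 - 57.77 + 68.94 - 45.80 + 52.96 = 203.90
Primary income: 54.62
Secondary income: 28.10 + 23.97 + 63.10 = 115.17
Current account = 123.89 + 203.90 + 54.62 + 115.17 = 497.58
(Excluded from the current account — financial account: borrowing by resident firms from foreign banks 202.32, new loans extended by domestic banks to foreign borrowers 174.91, increase in resident deposits held at foreign banks 40.26, foreign purchases of domestic corporate bonds 93.57; capital account: acquisition of foreign patents and trademarks (non-produced assets) 20.17.)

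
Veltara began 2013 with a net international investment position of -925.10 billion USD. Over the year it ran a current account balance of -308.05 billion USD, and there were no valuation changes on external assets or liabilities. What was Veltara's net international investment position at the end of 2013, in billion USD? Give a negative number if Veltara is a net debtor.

-1233.15

With no valuation effects, change in NIIP = current account = -308.05
End-of-year NIIP = -925.10 + (-308.05) = -1233.15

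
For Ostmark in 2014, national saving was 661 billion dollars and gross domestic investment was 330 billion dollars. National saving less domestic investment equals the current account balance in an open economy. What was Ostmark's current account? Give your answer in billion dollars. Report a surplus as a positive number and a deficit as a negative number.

CA = S - I = 661 - 330 = 331

331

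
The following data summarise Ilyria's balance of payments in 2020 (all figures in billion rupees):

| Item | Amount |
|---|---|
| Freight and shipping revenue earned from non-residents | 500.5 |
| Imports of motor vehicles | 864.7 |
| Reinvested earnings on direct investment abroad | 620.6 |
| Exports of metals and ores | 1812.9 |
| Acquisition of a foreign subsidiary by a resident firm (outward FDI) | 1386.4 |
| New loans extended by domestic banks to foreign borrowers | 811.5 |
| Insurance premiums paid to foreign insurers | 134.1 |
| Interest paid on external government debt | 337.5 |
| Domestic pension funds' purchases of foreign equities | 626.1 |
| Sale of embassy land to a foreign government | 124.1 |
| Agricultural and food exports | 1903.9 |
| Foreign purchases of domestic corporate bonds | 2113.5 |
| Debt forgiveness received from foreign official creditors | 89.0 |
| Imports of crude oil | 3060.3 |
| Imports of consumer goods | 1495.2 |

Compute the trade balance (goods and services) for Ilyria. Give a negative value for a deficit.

Goods: -1495.2 + 1903.9 - 864.7 - 3060.3 + 1812.9 = -1703.4
Services: 500.5 - 134.1 = 366.4
Trade balance = -1703.4 + 366.4 = -1337.0
(Excluded from the trade balance — primary income: reinvested earnings on direct investment abroad 620.6, interest paid on external government debt 337.5; financial account: acquisition of a foreign subsidiary by a resident firm (outward FDI) 1386.4, new loans extended by domestic banks to foreign borrowers 811.5, domestic pension funds' purchases of foreign equities 626.1, foreign purchases of domestic corporate bonds 2113.5; capital account: sale of embassy land to a foreign government 124.1, debt forgiveness received from foreign official creditors 89.0.)

-1337.0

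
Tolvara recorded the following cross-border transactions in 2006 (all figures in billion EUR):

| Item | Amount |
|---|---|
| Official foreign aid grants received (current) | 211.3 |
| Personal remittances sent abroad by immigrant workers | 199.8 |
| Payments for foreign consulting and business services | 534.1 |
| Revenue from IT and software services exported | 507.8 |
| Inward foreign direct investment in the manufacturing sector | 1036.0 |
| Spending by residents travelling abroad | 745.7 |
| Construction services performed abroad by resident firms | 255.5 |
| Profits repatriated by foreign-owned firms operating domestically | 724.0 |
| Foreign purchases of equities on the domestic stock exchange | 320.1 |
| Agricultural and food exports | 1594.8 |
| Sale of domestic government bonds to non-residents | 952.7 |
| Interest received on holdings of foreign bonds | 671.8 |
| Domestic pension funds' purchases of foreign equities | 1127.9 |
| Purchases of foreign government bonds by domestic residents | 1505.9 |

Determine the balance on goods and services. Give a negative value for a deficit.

1078.3

Goods: 1594.8
Services: 507.8 - 745.7 + 255.5 - 534.1 = -516.5
Trade balance = 1594.8 + (-516.5) = 1078.3
(Excluded from the trade balance — secondary income: official foreign aid grants received (current) 211.3, personal remittances sent abroad by immigrant workers 199.8; financial account: inward foreign direct investment in the manufacturing sector 1036.0, foreign purchases of equities on the domestic stock exchange 320.1, sale of domestic government bonds to non-residents 952.7, domestic pension funds' purchases of foreign equities 1127.9, purchases of foreign government bonds by domestic residents 1505.9; primary income: profits repatriated by foreign-owned firms operating domestically 724.0, interest received on holdings of foreign bonds 671.8.)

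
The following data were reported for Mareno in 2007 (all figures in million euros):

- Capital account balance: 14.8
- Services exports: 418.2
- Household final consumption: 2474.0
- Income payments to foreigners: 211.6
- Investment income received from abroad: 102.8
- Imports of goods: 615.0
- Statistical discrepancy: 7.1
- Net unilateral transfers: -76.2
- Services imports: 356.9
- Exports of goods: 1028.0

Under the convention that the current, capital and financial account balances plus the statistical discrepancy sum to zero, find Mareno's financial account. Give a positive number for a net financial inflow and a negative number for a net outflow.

-311.2

Goods balance = 1028.0 - 615.0 = 413.0
Services balance = 418.2 - 356.9 = 61.3
Trade balance (goods + services) = 413.0 + 61.3 = 474.3
Net primary income = 102.8 - 211.6 = -108.8
Net secondary income = -76.2
Current account = 474.3 + (-108.8) + (-76.2) = 289.3
Financial account = -(289.3 + 14.8 + 7.1) = -311.2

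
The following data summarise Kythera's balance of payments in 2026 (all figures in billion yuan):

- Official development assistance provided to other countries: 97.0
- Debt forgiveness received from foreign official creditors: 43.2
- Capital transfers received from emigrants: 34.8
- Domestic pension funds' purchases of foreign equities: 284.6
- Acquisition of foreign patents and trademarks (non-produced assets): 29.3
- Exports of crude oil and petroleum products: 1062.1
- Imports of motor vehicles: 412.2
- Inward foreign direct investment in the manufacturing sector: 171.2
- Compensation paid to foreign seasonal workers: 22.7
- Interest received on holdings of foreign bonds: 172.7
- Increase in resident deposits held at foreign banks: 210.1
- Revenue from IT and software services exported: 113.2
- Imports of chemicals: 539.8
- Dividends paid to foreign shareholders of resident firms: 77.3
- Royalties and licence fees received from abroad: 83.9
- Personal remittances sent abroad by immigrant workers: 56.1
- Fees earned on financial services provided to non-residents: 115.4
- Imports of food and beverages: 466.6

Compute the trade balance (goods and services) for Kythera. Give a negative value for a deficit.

-44.0

Goods: 1062.1 - 466.6 - 412.2 - 539.8 = -356.5
Services: 83.9 + 113.2 + 115.4 = 312.5
Trade balance = -356.5 + 312.5 = -44.0
(Excluded from the trade balance — secondary income: official development assistance provided to other countries 97.0, personal remittances sent abroad by immigrant workers 56.1; capital account: debt forgiveness received from foreign official creditors 43.2, capital transfers received from emigrants 34.8, acquisition of foreign patents and trademarks (non-produced assets) 29.3; financial account: domestic pension funds' purchases of foreign equities 284.6, inward foreign direct investment in the manufacturing sector 171.2, increase in resident deposits held at foreign banks 210.1; primary income: compensation paid to foreign seasonal workers 22.7, interest received on holdings of foreign bonds 172.7, dividends paid to foreign shareholders of resident firms 77.3.)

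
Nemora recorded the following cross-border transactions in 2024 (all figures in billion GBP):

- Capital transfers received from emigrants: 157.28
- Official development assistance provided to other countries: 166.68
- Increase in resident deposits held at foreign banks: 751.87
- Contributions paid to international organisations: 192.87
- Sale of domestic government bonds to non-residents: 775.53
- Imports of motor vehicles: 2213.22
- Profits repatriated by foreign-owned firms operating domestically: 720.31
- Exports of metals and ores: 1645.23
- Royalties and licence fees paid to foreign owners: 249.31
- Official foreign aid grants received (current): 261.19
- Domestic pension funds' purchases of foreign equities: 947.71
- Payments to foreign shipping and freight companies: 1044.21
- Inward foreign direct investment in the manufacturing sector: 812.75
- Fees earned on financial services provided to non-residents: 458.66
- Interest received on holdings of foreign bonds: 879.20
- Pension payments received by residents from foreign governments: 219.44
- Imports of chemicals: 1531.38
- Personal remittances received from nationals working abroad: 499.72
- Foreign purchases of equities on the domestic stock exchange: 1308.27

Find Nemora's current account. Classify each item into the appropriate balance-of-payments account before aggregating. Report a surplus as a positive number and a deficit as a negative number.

Goods: 1645.23 - 2213.22 - 1531.38 = -2099.37
Services: -1044.21 - 249.31 + 458.66 = -834.86
Primary income: 879.20 - 720.31 = 158.89
Secondary income: 261.19 + 499.72 - 192.87 + 219.44 - 166.68 = 620.80
Current account = (-2099.37) + (-834.86) + 158.89 + 620.80 = -2154.54
(Excluded from the current account — capital account: capital transfers received from emigrants 157.28; financial account: increase in resident deposits held at foreign banks 751.87, sale of domestic government bonds to non-residents 775.53, domestic pension funds' purchases of foreign equities 947.71, inward foreign direct investment in the manufacturing sector 812.75, foreign purchases of equities on the domestic stock exchange 1308.27.)

-2154.54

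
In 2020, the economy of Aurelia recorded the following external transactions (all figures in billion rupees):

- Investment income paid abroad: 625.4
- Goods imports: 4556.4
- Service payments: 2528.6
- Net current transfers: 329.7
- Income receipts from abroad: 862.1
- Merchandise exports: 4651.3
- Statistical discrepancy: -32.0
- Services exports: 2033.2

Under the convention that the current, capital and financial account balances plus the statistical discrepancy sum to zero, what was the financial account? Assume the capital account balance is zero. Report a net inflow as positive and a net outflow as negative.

-133.9

Goods balance = 4651.3 - 4556.4 = 94.9
Services balance = 2033.2 - 2528.6 = -495.4
Trade balance (goods + services) = 94.9 + (-495.4) = -400.5
Net primary income = 862.1 - 625.4 = 236.7
Net secondary income = 329.7
Current account = -400.5 + 236.7 + 329.7 = 165.9
Financial account = -(165.9 + (-32.0)) = -133.9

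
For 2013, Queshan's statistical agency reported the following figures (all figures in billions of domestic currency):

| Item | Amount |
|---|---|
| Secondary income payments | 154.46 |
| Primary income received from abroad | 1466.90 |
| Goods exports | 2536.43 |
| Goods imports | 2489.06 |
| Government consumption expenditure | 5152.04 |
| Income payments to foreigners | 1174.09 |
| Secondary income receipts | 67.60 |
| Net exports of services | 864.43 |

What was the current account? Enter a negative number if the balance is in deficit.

1117.75

Goods balance = 2536.43 - 2489.06 = 47.37
Services balance = 864.43
Trade balance (goods + services) = 47.37 + 864.43 = 911.80
Net primary income = 1466.90 - 1174.09 = 292.81
Net secondary income = 67.60 - 154.46 = -86.86
Current account = 911.80 + 292.81 + (-86.86) = 1117.75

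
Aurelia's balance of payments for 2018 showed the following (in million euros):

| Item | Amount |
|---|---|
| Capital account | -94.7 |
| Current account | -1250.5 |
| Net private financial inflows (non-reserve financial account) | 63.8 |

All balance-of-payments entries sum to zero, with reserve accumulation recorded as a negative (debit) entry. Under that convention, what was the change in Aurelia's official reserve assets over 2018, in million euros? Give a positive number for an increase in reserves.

-1281.4

Official reserve transactions balance = -((-1250.5) + (-94.7) + 63.8) = 1281.4
An accumulation of reserves is recorded as a debit (negative entry), so the change in the stock of reserves is the negative of that balance.
Change in official reserves = -(1281.4) = -1281.4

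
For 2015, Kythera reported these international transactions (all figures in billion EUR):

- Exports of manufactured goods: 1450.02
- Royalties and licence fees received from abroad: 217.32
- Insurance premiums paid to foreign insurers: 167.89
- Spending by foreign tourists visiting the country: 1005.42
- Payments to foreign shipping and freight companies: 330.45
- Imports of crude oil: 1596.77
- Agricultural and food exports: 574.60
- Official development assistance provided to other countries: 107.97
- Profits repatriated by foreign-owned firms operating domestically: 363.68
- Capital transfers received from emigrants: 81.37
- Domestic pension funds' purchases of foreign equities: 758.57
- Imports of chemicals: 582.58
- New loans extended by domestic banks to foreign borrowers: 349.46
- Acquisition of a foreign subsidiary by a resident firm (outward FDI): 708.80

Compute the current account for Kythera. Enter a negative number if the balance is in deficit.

98.02

Goods: 574.60 + 1450.02 - 1596.77 - 582.58 = -154.73
Services: -167.89 + 217.32 - 330.45 + 1005.42 = 724.40
Primary income: -363.68
Secondary income: -107.97
Current account = (-154.73) + 724.40 + (-363.68) + (-107.97) = 98.02
(Excluded from the current account — capital account: capital transfers received from emigrants 81.37; financial account: domestic pension funds' purchases of foreign equities 758.57, new loans extended by domestic banks to foreign borrowers 349.46, acquisition of a foreign subsidiary by a resident firm (outward FDI) 708.80.)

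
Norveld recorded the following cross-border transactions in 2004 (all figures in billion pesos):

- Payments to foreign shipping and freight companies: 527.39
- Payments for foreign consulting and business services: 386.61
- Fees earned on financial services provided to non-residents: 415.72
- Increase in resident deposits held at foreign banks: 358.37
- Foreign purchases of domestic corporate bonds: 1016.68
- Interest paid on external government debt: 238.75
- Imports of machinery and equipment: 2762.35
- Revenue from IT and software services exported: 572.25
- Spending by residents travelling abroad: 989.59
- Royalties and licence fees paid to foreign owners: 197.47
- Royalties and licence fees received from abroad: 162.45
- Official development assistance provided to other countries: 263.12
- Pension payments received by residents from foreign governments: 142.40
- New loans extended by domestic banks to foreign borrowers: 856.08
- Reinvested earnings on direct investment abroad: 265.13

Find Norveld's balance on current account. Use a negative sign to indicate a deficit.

-3807.33

Goods: -2762.35
Services: 572.25 - 527.39 + 162.45 - 989.59 + 415.72 - 197.47 - 386.61 = -950.64
Primary income: 265.13 - 238.75 = 26.38
Secondary income: -263.12 + 142.40 = -120.72
Current account = (-2762.35) + (-950.64) + 26.38 + (-120.72) = -3807.33
(Excluded from the current account — financial account: increase in resident deposits held at foreign banks 358.37, foreign purchases of domestic corporate bonds 1016.68, new loans extended by domestic banks to foreign borrowers 856.08.)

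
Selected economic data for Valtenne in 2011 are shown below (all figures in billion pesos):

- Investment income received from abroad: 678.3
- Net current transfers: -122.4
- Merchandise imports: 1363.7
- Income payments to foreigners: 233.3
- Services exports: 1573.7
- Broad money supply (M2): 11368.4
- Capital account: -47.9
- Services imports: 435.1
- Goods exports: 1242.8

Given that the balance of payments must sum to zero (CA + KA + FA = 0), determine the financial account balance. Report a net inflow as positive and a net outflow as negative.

-1292.4

Goods balance = 1242.8 - 1363.7 = -120.9
Services balance = 1573.7 - 435.1 = 1138.6
Trade balance (goods + services) = -120.9 + 1138.6 = 1017.7
Net primary income = 678.3 - 233.3 = 445.0
Net secondary income = -122.4
Current account = 1017.7 + 445.0 + (-122.4) = 1340.3
Financial account = -(1340.3 + (-47.9)) = -1292.4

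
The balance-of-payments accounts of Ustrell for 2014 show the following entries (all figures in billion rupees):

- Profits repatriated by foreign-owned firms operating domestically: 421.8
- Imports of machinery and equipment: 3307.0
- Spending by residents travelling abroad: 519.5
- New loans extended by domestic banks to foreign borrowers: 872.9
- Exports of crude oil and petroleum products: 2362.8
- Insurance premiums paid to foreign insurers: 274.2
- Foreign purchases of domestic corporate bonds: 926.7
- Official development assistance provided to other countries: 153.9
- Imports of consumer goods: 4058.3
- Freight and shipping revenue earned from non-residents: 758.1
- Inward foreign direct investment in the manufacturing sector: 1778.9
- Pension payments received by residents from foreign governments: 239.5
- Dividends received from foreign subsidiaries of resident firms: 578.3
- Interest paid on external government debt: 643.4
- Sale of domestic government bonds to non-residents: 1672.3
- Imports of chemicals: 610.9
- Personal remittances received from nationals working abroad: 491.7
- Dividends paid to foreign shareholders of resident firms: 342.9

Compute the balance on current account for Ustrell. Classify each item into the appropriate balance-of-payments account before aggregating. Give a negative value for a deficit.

-5901.5

Goods: -4058.3 - 3307.0 - 610.9 + 2362.8 = -5613.4
Services: -519.5 + 758.1 - 274.2 = -35.6
Primary income: -342.9 - 643.4 + 578.3 - 421.8 = -829.8
Secondary income: 239.5 - 153.9 + 491.7 = 577.3
Current account = (-5613.4) + (-35.6) + (-829.8) + 577.3 = -5901.5
(Excluded from the current account — financial account: new loans extended by domestic banks to foreign borrowers 872.9, foreign purchases of domestic corporate bonds 926.7, inward foreign direct investment in the manufacturing sector 1778.9, sale of domestic government bonds to non-residents 1672.3.)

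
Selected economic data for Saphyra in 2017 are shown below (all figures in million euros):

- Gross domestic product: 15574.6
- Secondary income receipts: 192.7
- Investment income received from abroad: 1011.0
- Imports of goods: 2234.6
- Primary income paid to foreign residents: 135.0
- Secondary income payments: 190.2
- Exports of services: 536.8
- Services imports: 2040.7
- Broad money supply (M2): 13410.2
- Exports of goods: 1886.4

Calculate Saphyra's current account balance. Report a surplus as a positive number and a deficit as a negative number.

-973.6

Goods balance = 1886.4 - 2234.6 = -348.2
Services balance = 536.8 - 2040.7 = -1503.9
Trade balance (goods + services) = -348.2 + (-1503.9) = -1852.1
Net primary income = 1011.0 - 135.0 = 876.0
Net secondary income = 192.7 - 190.2 = 2.5
Current account = -1852.1 + 876.0 + 2.5 = -973.6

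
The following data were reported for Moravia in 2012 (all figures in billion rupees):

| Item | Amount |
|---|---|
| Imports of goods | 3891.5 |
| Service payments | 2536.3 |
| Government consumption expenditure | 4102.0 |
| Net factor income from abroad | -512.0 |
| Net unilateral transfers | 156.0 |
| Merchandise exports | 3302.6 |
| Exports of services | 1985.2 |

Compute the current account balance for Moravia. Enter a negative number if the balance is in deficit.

-1496.0

Goods balance = 3302.6 - 3891.5 = -588.9
Services balance = 1985.2 - 2536.3 = -551.1
Trade balance (goods + services) = -588.9 + (-551.1) = -1140.0
Net primary income = -512.0
Net secondary income = 156.0
Current account = -1140.0 + (-512.0) + 156.0 = -1496.0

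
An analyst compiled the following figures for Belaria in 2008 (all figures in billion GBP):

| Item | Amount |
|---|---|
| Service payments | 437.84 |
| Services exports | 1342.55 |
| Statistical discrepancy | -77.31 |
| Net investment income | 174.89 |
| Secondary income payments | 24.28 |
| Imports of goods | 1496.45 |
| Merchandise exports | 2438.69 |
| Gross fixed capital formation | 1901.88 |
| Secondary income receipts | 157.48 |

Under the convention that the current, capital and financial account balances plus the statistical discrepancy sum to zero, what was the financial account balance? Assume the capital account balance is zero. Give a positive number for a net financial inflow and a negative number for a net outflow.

Goods balance = 2438.69 - 1496.45 = 942.24
Services balance = 1342.55 - 437.84 = 904.71
Trade balance (goods + services) = 942.24 + 904.71 = 1846.95
Net primary income = 174.89
Net secondary income = 157.48 - 24.28 = 133.20
Current account = 1846.95 + 174.89 + 133.20 = 2155.04
Financial account = -(2155.04 + (-77.31)) = -2077.73

-2077.73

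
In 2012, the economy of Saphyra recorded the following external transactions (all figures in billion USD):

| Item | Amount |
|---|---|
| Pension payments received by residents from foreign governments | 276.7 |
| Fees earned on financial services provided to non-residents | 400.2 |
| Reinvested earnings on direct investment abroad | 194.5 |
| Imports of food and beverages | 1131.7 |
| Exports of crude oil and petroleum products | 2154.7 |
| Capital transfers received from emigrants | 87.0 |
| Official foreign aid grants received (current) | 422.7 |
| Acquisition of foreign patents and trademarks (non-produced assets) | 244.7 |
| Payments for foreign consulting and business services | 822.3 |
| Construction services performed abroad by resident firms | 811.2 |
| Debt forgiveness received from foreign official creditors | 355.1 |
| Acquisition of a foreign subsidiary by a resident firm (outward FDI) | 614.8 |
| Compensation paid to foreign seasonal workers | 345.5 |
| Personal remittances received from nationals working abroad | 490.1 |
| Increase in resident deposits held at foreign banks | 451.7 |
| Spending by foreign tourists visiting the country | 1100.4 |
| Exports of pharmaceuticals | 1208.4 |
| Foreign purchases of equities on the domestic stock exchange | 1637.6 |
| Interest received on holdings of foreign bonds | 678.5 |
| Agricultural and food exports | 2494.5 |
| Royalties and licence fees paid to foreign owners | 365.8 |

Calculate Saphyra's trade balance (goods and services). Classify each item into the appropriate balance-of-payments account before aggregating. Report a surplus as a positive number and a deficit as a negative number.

Goods: 1208.4 + 2494.5 + 2154.7 - 1131.7 = 4725.9
Services: 811.2 + 1100.4 - 365.8 + 400.2 - 822.3 = 1123.7
Trade balance = 4725.9 + 1123.7 = 5849.6
(Excluded from the trade balance — secondary income: pension payments received by residents from foreign governments 276.7, official foreign aid grants received (current) 422.7, personal remittances received from nationals working abroad 490.1; primary income: reinvested earnings on direct investment abroad 194.5, compensation paid to foreign seasonal workers 345.5, interest received on holdings of foreign bonds 678.5; capital account: capital transfers received from emigrants 87.0, acquisition of foreign patents and trademarks (non-produced assets) 244.7, debt forgiveness received from foreign official creditors 355.1; financial account: acquisition of a foreign subsidiary by a resident firm (outward FDI) 614.8, increase in resident deposits held at foreign banks 451.7, foreign purchases of equities on the domestic stock exchange 1637.6.)

5849.6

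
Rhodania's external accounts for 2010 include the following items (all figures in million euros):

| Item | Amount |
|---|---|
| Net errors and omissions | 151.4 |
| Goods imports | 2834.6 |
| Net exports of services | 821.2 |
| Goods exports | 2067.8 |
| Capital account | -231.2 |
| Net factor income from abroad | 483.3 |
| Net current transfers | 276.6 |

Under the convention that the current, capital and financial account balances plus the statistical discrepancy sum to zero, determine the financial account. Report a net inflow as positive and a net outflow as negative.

-734.5

Goods balance = 2067.8 - 2834.6 = -766.8
Services balance = 821.2
Trade balance (goods + services) = -766.8 + 821.2 = 54.4
Net primary income = 483.3
Net secondary income = 276.6
Current account = 54.4 + 483.3 + 276.6 = 814.3
Financial account = -(814.3 + (-231.2) + 151.4) = -734.5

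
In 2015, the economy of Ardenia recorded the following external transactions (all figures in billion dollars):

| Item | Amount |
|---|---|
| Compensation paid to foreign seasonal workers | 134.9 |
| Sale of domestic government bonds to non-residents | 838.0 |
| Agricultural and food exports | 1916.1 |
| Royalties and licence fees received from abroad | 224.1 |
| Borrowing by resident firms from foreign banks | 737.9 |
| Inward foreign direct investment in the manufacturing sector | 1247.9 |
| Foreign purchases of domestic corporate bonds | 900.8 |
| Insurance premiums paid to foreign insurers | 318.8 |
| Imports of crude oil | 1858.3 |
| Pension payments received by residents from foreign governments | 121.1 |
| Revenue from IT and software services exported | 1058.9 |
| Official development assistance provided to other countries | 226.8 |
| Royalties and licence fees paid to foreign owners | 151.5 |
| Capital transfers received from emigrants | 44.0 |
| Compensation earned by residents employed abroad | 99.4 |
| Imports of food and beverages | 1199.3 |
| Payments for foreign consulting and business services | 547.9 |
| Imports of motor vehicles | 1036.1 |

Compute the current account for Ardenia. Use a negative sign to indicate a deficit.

-2054.0

Goods: -1036.1 - 1858.3 - 1199.3 + 1916.1 = -2177.6
Services: -547.9 - 151.5 - 318.8 + 1058.9 + 224.1 = 264.8
Primary income: -134.9 + 99.4 = -35.5
Secondary income: -226.8 + 121.1 = -105.7
Current account = (-2177.6) + 264.8 + (-35.5) + (-105.7) = -2054.0
(Excluded from the current account — financial account: sale of domestic government bonds to non-residents 838.0, borrowing by resident firms from foreign banks 737.9, inward foreign direct investment in the manufacturing sector 1247.9, foreign purchases of domestic corporate bonds 900.8; capital account: capital transfers received from emigrants 44.0.)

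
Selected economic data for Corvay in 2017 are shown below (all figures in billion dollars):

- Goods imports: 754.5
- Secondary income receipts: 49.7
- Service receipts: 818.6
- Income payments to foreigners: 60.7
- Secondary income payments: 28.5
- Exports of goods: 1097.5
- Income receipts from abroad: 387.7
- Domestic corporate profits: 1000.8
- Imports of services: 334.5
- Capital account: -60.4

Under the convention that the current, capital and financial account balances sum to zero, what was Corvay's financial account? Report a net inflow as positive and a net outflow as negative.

Goods balance = 1097.5 - 754.5 = 343.0
Services balance = 818.6 - 334.5 = 484.1
Trade balance (goods + services) = 343.0 + 484.1 = 827.1
Net primary income = 387.7 - 60.7 = 327.0
Net secondary income = 49.7 - 28.5 = 21.2
Current account = 827.1 + 327.0 + 21.2 = 1175.3
Financial account = -(1175.3 + (-60.4)) = -1114.9

-1114.9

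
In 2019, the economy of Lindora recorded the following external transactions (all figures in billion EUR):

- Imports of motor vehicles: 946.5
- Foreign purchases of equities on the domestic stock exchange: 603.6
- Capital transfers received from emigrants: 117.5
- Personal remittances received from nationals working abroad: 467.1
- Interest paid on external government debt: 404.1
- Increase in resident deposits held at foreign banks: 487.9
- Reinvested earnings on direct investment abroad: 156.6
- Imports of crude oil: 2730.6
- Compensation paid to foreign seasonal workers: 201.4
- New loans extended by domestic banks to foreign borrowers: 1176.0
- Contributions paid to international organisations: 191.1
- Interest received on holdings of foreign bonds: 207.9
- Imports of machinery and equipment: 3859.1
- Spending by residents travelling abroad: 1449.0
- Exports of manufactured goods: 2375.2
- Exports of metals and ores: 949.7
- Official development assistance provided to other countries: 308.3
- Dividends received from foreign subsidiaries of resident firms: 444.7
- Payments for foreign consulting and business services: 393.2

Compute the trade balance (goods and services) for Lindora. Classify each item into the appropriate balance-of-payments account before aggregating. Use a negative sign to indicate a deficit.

Goods: -2730.6 - 946.5 + 949.7 - 3859.1 + 2375.2 = -4211.3
Services: -393.2 - 1449.0 = -1842.2
Trade balance = -4211.3 + (-1842.2) = -6053.5
(Excluded from the trade balance — financial account: foreign purchases of equities on the domestic stock exchange 603.6, increase in resident deposits held at foreign banks 487.9, new loans extended by domestic banks to foreign borrowers 1176.0; capital account: capital transfers received from emigrants 117.5; secondary income: personal remittances received from nationals working abroad 467.1, contributions paid to international organisations 191.1, official development assistance provided to other countries 308.3; primary income: interest paid on external government debt 404.1, reinvested earnings on direct investment abroad 156.6, compensation paid to foreign seasonal workers 201.4, interest received on holdings of foreign bonds 207.9, dividends received from foreign subsidiaries of resident firms 444.7.)

-6053.5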